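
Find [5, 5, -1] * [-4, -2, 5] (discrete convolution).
y[0] = 5×-4 = -20; y[1] = 5×-2 + 5×-4 = -30; y[2] = 5×5 + 5×-2 + -1×-4 = 19; y[3] = 5×5 + -1×-2 = 27; y[4] = -1×5 = -5

[-20, -30, 19, 27, -5]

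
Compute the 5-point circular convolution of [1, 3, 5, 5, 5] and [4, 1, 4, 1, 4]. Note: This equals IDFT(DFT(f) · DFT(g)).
Either evaluate y[k] = Σ_j f[j]·g[(k-j) mod 5] directly, or use IDFT(DFT(f) · DFT(g)). y[0] = 1×4 + 3×4 + 5×1 + 5×4 + 5×1 = 46; y[1] = 1×1 + 3×4 + 5×4 + 5×1 + 5×4 = 58; y[2] = 1×4 + 3×1 + 5×4 + 5×4 + 5×1 = 52; y[3] = 1×1 + 3×4 + 5×1 + 5×4 + 5×4 = 58; y[4] = 1×4 + 3×1 + 5×4 + 5×1 + 5×4 = 52. Result: [46, 58, 52, 58, 52]

[46, 58, 52, 58, 52]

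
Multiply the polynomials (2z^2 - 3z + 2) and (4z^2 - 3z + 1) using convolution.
Ascending coefficients: a = [2, -3, 2], b = [1, -3, 4]. c[0] = 2×1 = 2; c[1] = 2×-3 + -3×1 = -9; c[2] = 2×4 + -3×-3 + 2×1 = 19; c[3] = -3×4 + 2×-3 = -18; c[4] = 2×4 = 8. Result coefficients: [2, -9, 19, -18, 8] → 8z^4 - 18z^3 + 19z^2 - 9z + 2

8z^4 - 18z^3 + 19z^2 - 9z + 2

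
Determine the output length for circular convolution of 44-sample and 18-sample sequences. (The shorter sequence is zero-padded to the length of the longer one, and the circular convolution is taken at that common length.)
Circular convolution (zero-padding the shorter input) has length max(m, n) = max(44, 18) = 44

44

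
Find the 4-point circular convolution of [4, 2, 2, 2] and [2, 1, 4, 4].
Use y[k] = Σ_j x[j]·h[(k-j) mod 4]. y[0] = 4×2 + 2×4 + 2×4 + 2×1 = 26; y[1] = 4×1 + 2×2 + 2×4 + 2×4 = 24; y[2] = 4×4 + 2×1 + 2×2 + 2×4 = 30; y[3] = 4×4 + 2×4 + 2×1 + 2×2 = 30. Result: [26, 24, 30, 30]

[26, 24, 30, 30]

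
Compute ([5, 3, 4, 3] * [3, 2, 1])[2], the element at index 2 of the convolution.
Use y[k] = Σ_i a[i]·b[k-i] at k=2. y[2] = 5×1 + 3×2 + 4×3 = 23

23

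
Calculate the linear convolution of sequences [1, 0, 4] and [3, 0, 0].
y[0] = 1×3 = 3; y[1] = 1×0 + 0×3 = 0; y[2] = 1×0 + 0×0 + 4×3 = 12; y[3] = 0×0 + 4×0 = 0; y[4] = 4×0 = 0

[3, 0, 12, 0, 0]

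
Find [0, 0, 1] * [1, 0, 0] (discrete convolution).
y[0] = 0×1 = 0; y[1] = 0×0 + 0×1 = 0; y[2] = 0×0 + 0×0 + 1×1 = 1; y[3] = 0×0 + 1×0 = 0; y[4] = 1×0 = 0

[0, 0, 1, 0, 0]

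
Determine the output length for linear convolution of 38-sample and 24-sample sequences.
Linear/full convolution length: m + n - 1 = 38 + 24 - 1 = 61

61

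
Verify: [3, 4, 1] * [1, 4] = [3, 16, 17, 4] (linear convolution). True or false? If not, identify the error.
Recompute linear convolution of [3, 4, 1] and [1, 4]: y[0] = 3×1 = 3; y[1] = 3×4 + 4×1 = 16; y[2] = 4×4 + 1×1 = 17; y[3] = 1×4 = 4 → [3, 16, 17, 4]. Given [3, 16, 17, 4] matches, so answer: Yes

Yes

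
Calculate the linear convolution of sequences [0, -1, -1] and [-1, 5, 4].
y[0] = 0×-1 = 0; y[1] = 0×5 + -1×-1 = 1; y[2] = 0×4 + -1×5 + -1×-1 = -4; y[3] = -1×4 + -1×5 = -9; y[4] = -1×4 = -4

[0, 1, -4, -9, -4]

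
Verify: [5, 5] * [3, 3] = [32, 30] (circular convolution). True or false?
Recompute circular convolution of [5, 5] and [3, 3]: y[0] = 5×3 + 5×3 = 30; y[1] = 5×3 + 5×3 = 30 → [30, 30]. Compare to given [32, 30]: they differ at index 0: given 32, correct 30, so answer: No

No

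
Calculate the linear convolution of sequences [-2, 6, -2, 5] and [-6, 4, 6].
y[0] = -2×-6 = 12; y[1] = -2×4 + 6×-6 = -44; y[2] = -2×6 + 6×4 + -2×-6 = 24; y[3] = 6×6 + -2×4 + 5×-6 = -2; y[4] = -2×6 + 5×4 = 8; y[5] = 5×6 = 30

[12, -44, 24, -2, 8, 30]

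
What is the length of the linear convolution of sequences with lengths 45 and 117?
Linear/full convolution length: m + n - 1 = 45 + 117 - 1 = 161

161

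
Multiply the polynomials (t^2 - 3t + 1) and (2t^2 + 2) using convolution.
Ascending coefficients: a = [1, -3, 1], b = [2, 0, 2]. c[0] = 1×2 = 2; c[1] = 1×0 + -3×2 = -6; c[2] = 1×2 + -3×0 + 1×2 = 4; c[3] = -3×2 + 1×0 = -6; c[4] = 1×2 = 2. Result coefficients: [2, -6, 4, -6, 2] → 2t^4 - 6t^3 + 4t^2 - 6t + 2

2t^4 - 6t^3 + 4t^2 - 6t + 2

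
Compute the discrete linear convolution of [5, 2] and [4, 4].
y[0] = 5×4 = 20; y[1] = 5×4 + 2×4 = 28; y[2] = 2×4 = 8

[20, 28, 8]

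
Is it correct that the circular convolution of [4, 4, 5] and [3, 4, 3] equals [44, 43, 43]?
Recompute circular convolution of [4, 4, 5] and [3, 4, 3]: y[0] = 4×3 + 4×3 + 5×4 = 44; y[1] = 4×4 + 4×3 + 5×3 = 43; y[2] = 4×3 + 4×4 + 5×3 = 43 → [44, 43, 43]. Given [44, 43, 43] matches, so answer: Yes

Yes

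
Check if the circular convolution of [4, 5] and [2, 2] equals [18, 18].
Recompute circular convolution of [4, 5] and [2, 2]: y[0] = 4×2 + 5×2 = 18; y[1] = 4×2 + 5×2 = 18 → [18, 18]. Given [18, 18] matches, so answer: Yes

Yes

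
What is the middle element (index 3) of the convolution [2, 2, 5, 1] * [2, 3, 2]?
Use y[k] = Σ_i a[i]·b[k-i] at k=3. y[3] = 2×2 + 5×3 + 1×2 = 21

21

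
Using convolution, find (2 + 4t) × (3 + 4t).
Ascending coefficients: a = [2, 4], b = [3, 4]. c[0] = 2×3 = 6; c[1] = 2×4 + 4×3 = 20; c[2] = 4×4 = 16. Result coefficients: [6, 20, 16] → 6 + 20t + 16t^2

6 + 20t + 16t^2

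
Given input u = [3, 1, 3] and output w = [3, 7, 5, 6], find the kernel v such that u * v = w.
Output length 4 = len(u) + len(v) - 1 ⇒ len(v) = 2. Solve v forward using v[k] = (w[k] - Σ_{i≥1} u[i]·v[k-i]) / u[0]: v[0] = w[0] / u[0] = 3 / 3 = 1; v[1] = (w[1] - 1×1) / u[0] = (7 - 1×1) / 3 = 2. So v = [1, 2]. Forward-check [3, 1, 3] * [1, 2]: w[0] = 3×1 = 3; w[1] = 3×2 + 1×1 = 7; w[2] = 1×2 + 3×1 = 5; w[3] = 3×2 = 6 → [3, 7, 5, 6] ✓

[1, 2]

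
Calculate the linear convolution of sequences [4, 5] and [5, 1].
y[0] = 4×5 = 20; y[1] = 4×1 + 5×5 = 29; y[2] = 5×1 = 5

[20, 29, 5]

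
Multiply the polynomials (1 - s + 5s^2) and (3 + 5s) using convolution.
Ascending coefficients: a = [1, -1, 5], b = [3, 5]. c[0] = 1×3 = 3; c[1] = 1×5 + -1×3 = 2; c[2] = -1×5 + 5×3 = 10; c[3] = 5×5 = 25. Result coefficients: [3, 2, 10, 25] → 3 + 2s + 10s^2 + 25s^3

3 + 2s + 10s^2 + 25s^3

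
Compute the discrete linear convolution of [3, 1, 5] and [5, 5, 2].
y[0] = 3×5 = 15; y[1] = 3×5 + 1×5 = 20; y[2] = 3×2 + 1×5 + 5×5 = 36; y[3] = 1×2 + 5×5 = 27; y[4] = 5×2 = 10

[15, 20, 36, 27, 10]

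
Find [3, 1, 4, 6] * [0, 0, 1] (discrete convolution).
y[0] = 3×0 = 0; y[1] = 3×0 + 1×0 = 0; y[2] = 3×1 + 1×0 + 4×0 = 3; y[3] = 1×1 + 4×0 + 6×0 = 1; y[4] = 4×1 + 6×0 = 4; y[5] = 6×1 = 6

[0, 0, 3, 1, 4, 6]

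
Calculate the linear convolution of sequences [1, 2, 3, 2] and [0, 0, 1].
y[0] = 1×0 = 0; y[1] = 1×0 + 2×0 = 0; y[2] = 1×1 + 2×0 + 3×0 = 1; y[3] = 2×1 + 3×0 + 2×0 = 2; y[4] = 3×1 + 2×0 = 3; y[5] = 2×1 = 2

[0, 0, 1, 2, 3, 2]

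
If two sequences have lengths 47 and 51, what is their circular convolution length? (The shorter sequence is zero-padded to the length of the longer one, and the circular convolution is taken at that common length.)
Circular convolution (zero-padding the shorter input) has length max(m, n) = max(47, 51) = 51

51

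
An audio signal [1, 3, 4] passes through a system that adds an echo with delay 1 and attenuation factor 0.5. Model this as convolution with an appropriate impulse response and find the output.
Direct-path + delayed-attenuated-path model → impulse response h = [1, 0.5] (1 at lag 0, 0.5 at lag 1). Output y[n] = x[n] + 0.5·x[n - 1] (with x[n] = 0 outside 0..2): y[0] = 1 + 0.5×0 = 1; y[1] = 3 + 0.5×1 = 3.5; y[2] = 4 + 0.5×3 = 5.5; y[3] = 0 + 0.5×4 = 2.0. So y = [1, 3.5, 5.5, 2.0]

[1, 3.5, 5.5, 2.0]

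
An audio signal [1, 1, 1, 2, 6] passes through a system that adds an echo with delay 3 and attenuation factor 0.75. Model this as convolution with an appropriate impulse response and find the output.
Direct-path + delayed-attenuated-path model → impulse response h = [1, 0, 0, 0.75] (1 at lag 0, 0.75 at lag 3). Output y[n] = x[n] + 0.75·x[n - 3] (with x[n] = 0 outside 0..4): y[0] = 1 + 0.75×0 = 1; y[1] = 1 + 0.75×0 = 1; y[2] = 1 + 0.75×0 = 1; y[3] = 2 + 0.75×1 = 2.75; y[4] = 6 + 0.75×1 = 6.75; y[5] = 0 + 0.75×1 = 0.75; y[6] = 0 + 0.75×2 = 1.5; y[7] = 0 + 0.75×6 = 4.5. So y = [1, 1, 1, 2.75, 6.75, 0.75, 1.5, 4.5]

[1, 1, 1, 2.75, 6.75, 0.75, 1.5, 4.5]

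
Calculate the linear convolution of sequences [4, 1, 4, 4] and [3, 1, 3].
y[0] = 4×3 = 12; y[1] = 4×1 + 1×3 = 7; y[2] = 4×3 + 1×1 + 4×3 = 25; y[3] = 1×3 + 4×1 + 4×3 = 19; y[4] = 4×3 + 4×1 = 16; y[5] = 4×3 = 12

[12, 7, 25, 19, 16, 12]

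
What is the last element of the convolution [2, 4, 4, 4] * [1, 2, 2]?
Use y[k] = Σ_i a[i]·b[k-i] at k=5. y[5] = 4×2 = 8

8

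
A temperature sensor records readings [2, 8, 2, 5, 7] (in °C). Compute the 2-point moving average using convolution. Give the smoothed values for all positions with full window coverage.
2-point moving average kernel = [1, 1]. Apply in 'valid' mode (full window coverage): avg[0] = (2 + 8) / 2 = 5.0; avg[1] = (8 + 2) / 2 = 5.0; avg[2] = (2 + 5) / 2 = 3.5; avg[3] = (5 + 7) / 2 = 6.0. Smoothed values: [5.0, 5.0, 3.5, 6.0]

[5.0, 5.0, 3.5, 6.0]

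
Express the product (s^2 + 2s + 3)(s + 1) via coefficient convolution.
Ascending coefficients: a = [3, 2, 1], b = [1, 1]. c[0] = 3×1 = 3; c[1] = 3×1 + 2×1 = 5; c[2] = 2×1 + 1×1 = 3; c[3] = 1×1 = 1. Result coefficients: [3, 5, 3, 1] → s^3 + 3s^2 + 5s + 3

s^3 + 3s^2 + 5s + 3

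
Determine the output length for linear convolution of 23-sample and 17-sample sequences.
Linear/full convolution length: m + n - 1 = 23 + 17 - 1 = 39

39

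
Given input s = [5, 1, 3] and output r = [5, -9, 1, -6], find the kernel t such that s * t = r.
Output length 4 = len(s) + len(t) - 1 ⇒ len(t) = 2. Solve t forward using t[k] = (r[k] - Σ_{i≥1} s[i]·t[k-i]) / s[0]: t[0] = r[0] / s[0] = 5 / 5 = 1; t[1] = (r[1] - 1×1) / s[0] = (-9 - 1×1) / 5 = -2. So t = [1, -2]. Forward-check [5, 1, 3] * [1, -2]: r[0] = 5×1 = 5; r[1] = 5×-2 + 1×1 = -9; r[2] = 1×-2 + 3×1 = 1; r[3] = 3×-2 = -6 → [5, -9, 1, -6] ✓

[1, -2]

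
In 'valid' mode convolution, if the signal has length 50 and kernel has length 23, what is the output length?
'Valid' mode counts only positions where the kernel fully overlaps the signal: m - n + 1 = 50 - 23 + 1 = 28

28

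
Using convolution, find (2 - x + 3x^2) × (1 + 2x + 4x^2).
Ascending coefficients: a = [2, -1, 3], b = [1, 2, 4]. c[0] = 2×1 = 2; c[1] = 2×2 + -1×1 = 3; c[2] = 2×4 + -1×2 + 3×1 = 9; c[3] = -1×4 + 3×2 = 2; c[4] = 3×4 = 12. Result coefficients: [2, 3, 9, 2, 12] → 2 + 3x + 9x^2 + 2x^3 + 12x^4

2 + 3x + 9x^2 + 2x^3 + 12x^4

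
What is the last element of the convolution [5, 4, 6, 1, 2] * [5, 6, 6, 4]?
Use y[k] = Σ_i a[i]·b[k-i] at k=7. y[7] = 2×4 = 8

8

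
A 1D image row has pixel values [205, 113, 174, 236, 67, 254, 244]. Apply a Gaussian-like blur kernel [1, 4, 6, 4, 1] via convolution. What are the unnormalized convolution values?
Convolve image row [205, 113, 174, 236, 67, 254, 244] with kernel [1, 4, 6, 4, 1]: y[0] = 205×1 = 205; y[1] = 205×4 + 113×1 = 933; y[2] = 205×6 + 113×4 + 174×1 = 1856; y[3] = 205×4 + 113×6 + 174×4 + 236×1 = 2430; y[4] = 205×1 + 113×4 + 174×6 + 236×4 + 67×1 = 2712; y[5] = 113×1 + 174×4 + 236×6 + 67×4 + 254×1 = 2747; y[6] = 174×1 + 236×4 + 67×6 + 254×4 + 244×1 = 2780; y[7] = 236×1 + 67×4 + 254×6 + 244×4 = 3004; y[8] = 67×1 + 254×4 + 244×6 = 2547; y[9] = 254×1 + 244×4 = 1230; y[10] = 244×1 = 244 → [205, 933, 1856, 2430, 2712, 2747, 2780, 3004, 2547, 1230, 244]. Normalization factor = sum(kernel) = 16.

[205, 933, 1856, 2430, 2712, 2747, 2780, 3004, 2547, 1230, 244]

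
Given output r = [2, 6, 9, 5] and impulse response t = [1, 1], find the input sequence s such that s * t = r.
Deconvolve r=[2, 6, 9, 5] by t=[1, 1]. Since t[0]=1, solve forward: s[0] = r[0] / 1 = 2; s[1] = (r[1] - 2×1) / 1 = 4; s[2] = (r[2] - 4×1) / 1 = 5. So s = [2, 4, 5]. Check by forward convolution: r[0] = 2×1 = 2; r[1] = 2×1 + 4×1 = 6; r[2] = 4×1 + 5×1 = 9; r[3] = 5×1 = 5

[2, 4, 5]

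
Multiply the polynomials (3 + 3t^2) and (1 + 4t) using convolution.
Ascending coefficients: a = [3, 0, 3], b = [1, 4]. c[0] = 3×1 = 3; c[1] = 3×4 + 0×1 = 12; c[2] = 0×4 + 3×1 = 3; c[3] = 3×4 = 12. Result coefficients: [3, 12, 3, 12] → 3 + 12t + 3t^2 + 12t^3

3 + 12t + 3t^2 + 12t^3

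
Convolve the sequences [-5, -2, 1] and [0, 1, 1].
y[0] = -5×0 = 0; y[1] = -5×1 + -2×0 = -5; y[2] = -5×1 + -2×1 + 1×0 = -7; y[3] = -2×1 + 1×1 = -1; y[4] = 1×1 = 1

[0, -5, -7, -1, 1]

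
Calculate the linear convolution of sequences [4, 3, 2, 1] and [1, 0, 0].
y[0] = 4×1 = 4; y[1] = 4×0 + 3×1 = 3; y[2] = 4×0 + 3×0 + 2×1 = 2; y[3] = 3×0 + 2×0 + 1×1 = 1; y[4] = 2×0 + 1×0 = 0; y[5] = 1×0 = 0

[4, 3, 2, 1, 0, 0]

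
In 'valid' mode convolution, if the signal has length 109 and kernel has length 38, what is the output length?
'Valid' mode counts only positions where the kernel fully overlaps the signal: m - n + 1 = 109 - 38 + 1 = 72

72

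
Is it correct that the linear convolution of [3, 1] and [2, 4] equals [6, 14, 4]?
Recompute linear convolution of [3, 1] and [2, 4]: y[0] = 3×2 = 6; y[1] = 3×4 + 1×2 = 14; y[2] = 1×4 = 4 → [6, 14, 4]. Given [6, 14, 4] matches, so answer: Yes

Yes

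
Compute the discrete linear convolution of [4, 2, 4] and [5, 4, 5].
y[0] = 4×5 = 20; y[1] = 4×4 + 2×5 = 26; y[2] = 4×5 + 2×4 + 4×5 = 48; y[3] = 2×5 + 4×4 = 26; y[4] = 4×5 = 20

[20, 26, 48, 26, 20]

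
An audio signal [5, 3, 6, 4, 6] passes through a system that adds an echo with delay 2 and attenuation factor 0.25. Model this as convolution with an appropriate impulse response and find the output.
Direct-path + delayed-attenuated-path model → impulse response h = [1, 0, 0.25] (1 at lag 0, 0.25 at lag 2). Output y[n] = x[n] + 0.25·x[n - 2] (with x[n] = 0 outside 0..4): y[0] = 5 + 0.25×0 = 5; y[1] = 3 + 0.25×0 = 3; y[2] = 6 + 0.25×5 = 7.25; y[3] = 4 + 0.25×3 = 4.75; y[4] = 6 + 0.25×6 = 7.5; y[5] = 0 + 0.25×4 = 1.0; y[6] = 0 + 0.25×6 = 1.5. So y = [5, 3, 7.25, 4.75, 7.5, 1.0, 1.5]

[5, 3, 7.25, 4.75, 7.5, 1.0, 1.5]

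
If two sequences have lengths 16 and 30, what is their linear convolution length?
Linear/full convolution length: m + n - 1 = 16 + 30 - 1 = 45

45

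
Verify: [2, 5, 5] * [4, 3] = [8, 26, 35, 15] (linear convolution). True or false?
Recompute linear convolution of [2, 5, 5] and [4, 3]: y[0] = 2×4 = 8; y[1] = 2×3 + 5×4 = 26; y[2] = 5×3 + 5×4 = 35; y[3] = 5×3 = 15 → [8, 26, 35, 15]. Given [8, 26, 35, 15] matches, so answer: Yes

Yes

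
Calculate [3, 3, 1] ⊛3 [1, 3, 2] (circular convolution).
Use y[k] = Σ_j x[j]·h[(k-j) mod 3]. y[0] = 3×1 + 3×2 + 1×3 = 12; y[1] = 3×3 + 3×1 + 1×2 = 14; y[2] = 3×2 + 3×3 + 1×1 = 16. Result: [12, 14, 16]

[12, 14, 16]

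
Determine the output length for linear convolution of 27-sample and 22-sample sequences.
Linear/full convolution length: m + n - 1 = 27 + 22 - 1 = 48

48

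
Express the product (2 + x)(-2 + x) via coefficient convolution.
Ascending coefficients: a = [2, 1], b = [-2, 1]. c[0] = 2×-2 = -4; c[1] = 2×1 + 1×-2 = 0; c[2] = 1×1 = 1. Result coefficients: [-4, 0, 1] → -4 + x^2

-4 + x^2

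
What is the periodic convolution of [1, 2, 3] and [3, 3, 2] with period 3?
Use y[k] = Σ_j f[j]·g[(k-j) mod 3]. y[0] = 1×3 + 2×2 + 3×3 = 16; y[1] = 1×3 + 2×3 + 3×2 = 15; y[2] = 1×2 + 2×3 + 3×3 = 17. Result: [16, 15, 17]

[16, 15, 17]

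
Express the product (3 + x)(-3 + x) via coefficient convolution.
Ascending coefficients: a = [3, 1], b = [-3, 1]. c[0] = 3×-3 = -9; c[1] = 3×1 + 1×-3 = 0; c[2] = 1×1 = 1. Result coefficients: [-9, 0, 1] → -9 + x^2

-9 + x^2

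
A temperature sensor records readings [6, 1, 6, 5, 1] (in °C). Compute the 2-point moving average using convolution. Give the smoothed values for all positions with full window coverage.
2-point moving average kernel = [1, 1]. Apply in 'valid' mode (full window coverage): avg[0] = (6 + 1) / 2 = 3.5; avg[1] = (1 + 6) / 2 = 3.5; avg[2] = (6 + 5) / 2 = 5.5; avg[3] = (5 + 1) / 2 = 3.0. Smoothed values: [3.5, 3.5, 5.5, 3.0]

[3.5, 3.5, 5.5, 3.0]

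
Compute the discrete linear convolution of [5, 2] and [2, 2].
y[0] = 5×2 = 10; y[1] = 5×2 + 2×2 = 14; y[2] = 2×2 = 4

[10, 14, 4]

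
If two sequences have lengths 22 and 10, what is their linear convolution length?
Linear/full convolution length: m + n - 1 = 22 + 10 - 1 = 31

31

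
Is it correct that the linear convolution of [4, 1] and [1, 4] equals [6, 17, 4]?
Recompute linear convolution of [4, 1] and [1, 4]: y[0] = 4×1 = 4; y[1] = 4×4 + 1×1 = 17; y[2] = 1×4 = 4 → [4, 17, 4]. Compare to given [6, 17, 4]: they differ at index 0: given 6, correct 4, so answer: No

No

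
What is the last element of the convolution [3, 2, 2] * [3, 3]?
Use y[k] = Σ_i a[i]·b[k-i] at k=3. y[3] = 2×3 = 6

6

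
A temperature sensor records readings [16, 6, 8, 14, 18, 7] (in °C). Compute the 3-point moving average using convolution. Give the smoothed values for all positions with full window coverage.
3-point moving average kernel = [1, 1, 1]. Apply in 'valid' mode (full window coverage): avg[0] = (16 + 6 + 8) / 3 = 10.0; avg[1] = (6 + 8 + 14) / 3 = 9.33; avg[2] = (8 + 14 + 18) / 3 = 13.33; avg[3] = (14 + 18 + 7) / 3 = 13.0. Smoothed values: [10.0, 9.33, 13.33, 13.0]

[10.0, 9.33, 13.33, 13.0]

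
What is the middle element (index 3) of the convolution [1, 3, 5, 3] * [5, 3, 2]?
Use y[k] = Σ_i a[i]·b[k-i] at k=3. y[3] = 3×2 + 5×3 + 3×5 = 36

36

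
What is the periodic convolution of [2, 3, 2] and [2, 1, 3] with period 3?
Use y[k] = Σ_j a[j]·b[(k-j) mod 3]. y[0] = 2×2 + 3×3 + 2×1 = 15; y[1] = 2×1 + 3×2 + 2×3 = 14; y[2] = 2×3 + 3×1 + 2×2 = 13. Result: [15, 14, 13]

[15, 14, 13]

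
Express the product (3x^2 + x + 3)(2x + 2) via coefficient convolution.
Ascending coefficients: a = [3, 1, 3], b = [2, 2]. c[0] = 3×2 = 6; c[1] = 3×2 + 1×2 = 8; c[2] = 1×2 + 3×2 = 8; c[3] = 3×2 = 6. Result coefficients: [6, 8, 8, 6] → 6x^3 + 8x^2 + 8x + 6

6x^3 + 8x^2 + 8x + 6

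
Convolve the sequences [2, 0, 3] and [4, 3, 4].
y[0] = 2×4 = 8; y[1] = 2×3 + 0×4 = 6; y[2] = 2×4 + 0×3 + 3×4 = 20; y[3] = 0×4 + 3×3 = 9; y[4] = 3×4 = 12

[8, 6, 20, 9, 12]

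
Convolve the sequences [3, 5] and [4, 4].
y[0] = 3×4 = 12; y[1] = 3×4 + 5×4 = 32; y[2] = 5×4 = 20

[12, 32, 20]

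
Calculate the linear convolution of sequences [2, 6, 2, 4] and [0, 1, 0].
y[0] = 2×0 = 0; y[1] = 2×1 + 6×0 = 2; y[2] = 2×0 + 6×1 + 2×0 = 6; y[3] = 6×0 + 2×1 + 4×0 = 2; y[4] = 2×0 + 4×1 = 4; y[5] = 4×0 = 0

[0, 2, 6, 2, 4, 0]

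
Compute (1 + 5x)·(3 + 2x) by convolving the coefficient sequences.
Ascending coefficients: a = [1, 5], b = [3, 2]. c[0] = 1×3 = 3; c[1] = 1×2 + 5×3 = 17; c[2] = 5×2 = 10. Result coefficients: [3, 17, 10] → 3 + 17x + 10x^2

3 + 17x + 10x^2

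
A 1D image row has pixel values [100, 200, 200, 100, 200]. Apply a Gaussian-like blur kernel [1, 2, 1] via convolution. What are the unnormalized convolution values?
Convolve image row [100, 200, 200, 100, 200] with kernel [1, 2, 1]: y[0] = 100×1 = 100; y[1] = 100×2 + 200×1 = 400; y[2] = 100×1 + 200×2 + 200×1 = 700; y[3] = 200×1 + 200×2 + 100×1 = 700; y[4] = 200×1 + 100×2 + 200×1 = 600; y[5] = 100×1 + 200×2 = 500; y[6] = 200×1 = 200 → [100, 400, 700, 700, 600, 500, 200]. Normalization factor = sum(kernel) = 4.

[100, 400, 700, 700, 600, 500, 200]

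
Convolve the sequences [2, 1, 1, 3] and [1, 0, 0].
y[0] = 2×1 = 2; y[1] = 2×0 + 1×1 = 1; y[2] = 2×0 + 1×0 + 1×1 = 1; y[3] = 1×0 + 1×0 + 3×1 = 3; y[4] = 1×0 + 3×0 = 0; y[5] = 3×0 = 0

[2, 1, 1, 3, 0, 0]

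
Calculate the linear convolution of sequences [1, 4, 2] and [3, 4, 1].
y[0] = 1×3 = 3; y[1] = 1×4 + 4×3 = 16; y[2] = 1×1 + 4×4 + 2×3 = 23; y[3] = 4×1 + 2×4 = 12; y[4] = 2×1 = 2

[3, 16, 23, 12, 2]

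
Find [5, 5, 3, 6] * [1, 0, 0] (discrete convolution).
y[0] = 5×1 = 5; y[1] = 5×0 + 5×1 = 5; y[2] = 5×0 + 5×0 + 3×1 = 3; y[3] = 5×0 + 3×0 + 6×1 = 6; y[4] = 3×0 + 6×0 = 0; y[5] = 6×0 = 0

[5, 5, 3, 6, 0, 0]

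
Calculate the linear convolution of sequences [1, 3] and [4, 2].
y[0] = 1×4 = 4; y[1] = 1×2 + 3×4 = 14; y[2] = 3×2 = 6

[4, 14, 6]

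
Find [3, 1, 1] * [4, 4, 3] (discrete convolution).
y[0] = 3×4 = 12; y[1] = 3×4 + 1×4 = 16; y[2] = 3×3 + 1×4 + 1×4 = 17; y[3] = 1×3 + 1×4 = 7; y[4] = 1×3 = 3

[12, 16, 17, 7, 3]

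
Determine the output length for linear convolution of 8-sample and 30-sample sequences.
Linear/full convolution length: m + n - 1 = 8 + 30 - 1 = 37

37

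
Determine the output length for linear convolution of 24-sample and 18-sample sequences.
Linear/full convolution length: m + n - 1 = 24 + 18 - 1 = 41

41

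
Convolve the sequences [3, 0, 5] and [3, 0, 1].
y[0] = 3×3 = 9; y[1] = 3×0 + 0×3 = 0; y[2] = 3×1 + 0×0 + 5×3 = 18; y[3] = 0×1 + 5×0 = 0; y[4] = 5×1 = 5

[9, 0, 18, 0, 5]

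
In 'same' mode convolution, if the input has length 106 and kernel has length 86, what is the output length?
'Same' mode returns an output with the same length as the input: 106

106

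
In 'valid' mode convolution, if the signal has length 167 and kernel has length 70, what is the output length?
'Valid' mode counts only positions where the kernel fully overlaps the signal: m - n + 1 = 167 - 70 + 1 = 98

98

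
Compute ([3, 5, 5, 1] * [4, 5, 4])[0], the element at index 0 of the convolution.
Use y[k] = Σ_i a[i]·b[k-i] at k=0. y[0] = 3×4 = 12

12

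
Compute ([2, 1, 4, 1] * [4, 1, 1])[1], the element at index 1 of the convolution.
Use y[k] = Σ_i a[i]·b[k-i] at k=1. y[1] = 2×1 + 1×4 = 6

6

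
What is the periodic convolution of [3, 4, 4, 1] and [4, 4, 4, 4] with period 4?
Use y[k] = Σ_j f[j]·g[(k-j) mod 4]. y[0] = 3×4 + 4×4 + 4×4 + 1×4 = 48; y[1] = 3×4 + 4×4 + 4×4 + 1×4 = 48; y[2] = 3×4 + 4×4 + 4×4 + 1×4 = 48; y[3] = 3×4 + 4×4 + 4×4 + 1×4 = 48. Result: [48, 48, 48, 48]

[48, 48, 48, 48]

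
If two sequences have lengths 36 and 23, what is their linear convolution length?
Linear/full convolution length: m + n - 1 = 36 + 23 - 1 = 58

58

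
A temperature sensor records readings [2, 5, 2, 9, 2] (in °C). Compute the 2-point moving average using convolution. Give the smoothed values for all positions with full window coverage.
2-point moving average kernel = [1, 1]. Apply in 'valid' mode (full window coverage): avg[0] = (2 + 5) / 2 = 3.5; avg[1] = (5 + 2) / 2 = 3.5; avg[2] = (2 + 9) / 2 = 5.5; avg[3] = (9 + 2) / 2 = 5.5. Smoothed values: [3.5, 3.5, 5.5, 5.5]

[3.5, 3.5, 5.5, 5.5]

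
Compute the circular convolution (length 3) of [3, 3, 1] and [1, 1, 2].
Use y[k] = Σ_j s[j]·t[(k-j) mod 3]. y[0] = 3×1 + 3×2 + 1×1 = 10; y[1] = 3×1 + 3×1 + 1×2 = 8; y[2] = 3×2 + 3×1 + 1×1 = 10. Result: [10, 8, 10]

[10, 8, 10]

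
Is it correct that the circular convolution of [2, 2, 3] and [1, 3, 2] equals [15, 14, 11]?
Recompute circular convolution of [2, 2, 3] and [1, 3, 2]: y[0] = 2×1 + 2×2 + 3×3 = 15; y[1] = 2×3 + 2×1 + 3×2 = 14; y[2] = 2×2 + 2×3 + 3×1 = 13 → [15, 14, 13]. Compare to given [15, 14, 11]: they differ at index 2: given 11, correct 13, so answer: No

No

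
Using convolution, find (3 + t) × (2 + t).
Ascending coefficients: a = [3, 1], b = [2, 1]. c[0] = 3×2 = 6; c[1] = 3×1 + 1×2 = 5; c[2] = 1×1 = 1. Result coefficients: [6, 5, 1] → 6 + 5t + t^2

6 + 5t + t^2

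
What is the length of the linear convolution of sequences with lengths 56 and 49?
Linear/full convolution length: m + n - 1 = 56 + 49 - 1 = 104

104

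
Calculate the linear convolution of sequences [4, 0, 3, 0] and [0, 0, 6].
y[0] = 4×0 = 0; y[1] = 4×0 + 0×0 = 0; y[2] = 4×6 + 0×0 + 3×0 = 24; y[3] = 0×6 + 3×0 + 0×0 = 0; y[4] = 3×6 + 0×0 = 18; y[5] = 0×6 = 0

[0, 0, 24, 0, 18, 0]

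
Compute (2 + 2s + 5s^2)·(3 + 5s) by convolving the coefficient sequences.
Ascending coefficients: a = [2, 2, 5], b = [3, 5]. c[0] = 2×3 = 6; c[1] = 2×5 + 2×3 = 16; c[2] = 2×5 + 5×3 = 25; c[3] = 5×5 = 25. Result coefficients: [6, 16, 25, 25] → 6 + 16s + 25s^2 + 25s^3

6 + 16s + 25s^2 + 25s^3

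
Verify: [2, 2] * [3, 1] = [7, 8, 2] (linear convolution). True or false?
Recompute linear convolution of [2, 2] and [3, 1]: y[0] = 2×3 = 6; y[1] = 2×1 + 2×3 = 8; y[2] = 2×1 = 2 → [6, 8, 2]. Compare to given [7, 8, 2]: they differ at index 0: given 7, correct 6, so answer: No

No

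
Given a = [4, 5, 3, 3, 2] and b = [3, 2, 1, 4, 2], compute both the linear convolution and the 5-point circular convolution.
Linear: y_lin[0] = 4×3 = 12; y_lin[1] = 4×2 + 5×3 = 23; y_lin[2] = 4×1 + 5×2 + 3×3 = 23; y_lin[3] = 4×4 + 5×1 + 3×2 + 3×3 = 36; y_lin[4] = 4×2 + 5×4 + 3×1 + 3×2 + 2×3 = 43; y_lin[5] = 5×2 + 3×4 + 3×1 + 2×2 = 29; y_lin[6] = 3×2 + 3×4 + 2×1 = 20; y_lin[7] = 3×2 + 2×4 = 14; y_lin[8] = 2×2 = 4 → [12, 23, 23, 36, 43, 29, 20, 14, 4]. Circular (length 5): y[0] = 4×3 + 5×2 + 3×4 + 3×1 + 2×2 = 41; y[1] = 4×2 + 5×3 + 3×2 + 3×4 + 2×1 = 43; y[2] = 4×1 + 5×2 + 3×3 + 3×2 + 2×4 = 37; y[3] = 4×4 + 5×1 + 3×2 + 3×3 + 2×2 = 40; y[4] = 4×2 + 5×4 + 3×1 + 3×2 + 2×3 = 43 → [41, 43, 37, 40, 43]

Linear: [12, 23, 23, 36, 43, 29, 20, 14, 4], Circular: [41, 43, 37, 40, 43]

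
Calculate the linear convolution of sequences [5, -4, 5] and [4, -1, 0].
y[0] = 5×4 = 20; y[1] = 5×-1 + -4×4 = -21; y[2] = 5×0 + -4×-1 + 5×4 = 24; y[3] = -4×0 + 5×-1 = -5; y[4] = 5×0 = 0

[20, -21, 24, -5, 0]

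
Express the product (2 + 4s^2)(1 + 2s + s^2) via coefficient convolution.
Ascending coefficients: a = [2, 0, 4], b = [1, 2, 1]. c[0] = 2×1 = 2; c[1] = 2×2 + 0×1 = 4; c[2] = 2×1 + 0×2 + 4×1 = 6; c[3] = 0×1 + 4×2 = 8; c[4] = 4×1 = 4. Result coefficients: [2, 4, 6, 8, 4] → 2 + 4s + 6s^2 + 8s^3 + 4s^4

2 + 4s + 6s^2 + 8s^3 + 4s^4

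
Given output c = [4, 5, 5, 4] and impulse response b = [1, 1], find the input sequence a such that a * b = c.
Deconvolve c=[4, 5, 5, 4] by b=[1, 1]. Since b[0]=1, solve forward: a[0] = c[0] / 1 = 4; a[1] = (c[1] - 4×1) / 1 = 1; a[2] = (c[2] - 1×1) / 1 = 4. So a = [4, 1, 4]. Check by forward convolution: c[0] = 4×1 = 4; c[1] = 4×1 + 1×1 = 5; c[2] = 1×1 + 4×1 = 5; c[3] = 4×1 = 4

[4, 1, 4]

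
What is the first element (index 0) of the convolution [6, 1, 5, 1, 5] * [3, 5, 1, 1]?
Use y[k] = Σ_i a[i]·b[k-i] at k=0. y[0] = 6×3 = 18

18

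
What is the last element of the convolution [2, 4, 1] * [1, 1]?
Use y[k] = Σ_i a[i]·b[k-i] at k=3. y[3] = 1×1 = 1

1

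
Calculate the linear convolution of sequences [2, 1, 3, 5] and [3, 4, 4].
y[0] = 2×3 = 6; y[1] = 2×4 + 1×3 = 11; y[2] = 2×4 + 1×4 + 3×3 = 21; y[3] = 1×4 + 3×4 + 5×3 = 31; y[4] = 3×4 + 5×4 = 32; y[5] = 5×4 = 20

[6, 11, 21, 31, 32, 20]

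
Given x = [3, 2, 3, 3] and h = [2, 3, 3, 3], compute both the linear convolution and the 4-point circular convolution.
Linear: y_lin[0] = 3×2 = 6; y_lin[1] = 3×3 + 2×2 = 13; y_lin[2] = 3×3 + 2×3 + 3×2 = 21; y_lin[3] = 3×3 + 2×3 + 3×3 + 3×2 = 30; y_lin[4] = 2×3 + 3×3 + 3×3 = 24; y_lin[5] = 3×3 + 3×3 = 18; y_lin[6] = 3×3 = 9 → [6, 13, 21, 30, 24, 18, 9]. Circular (length 4): y[0] = 3×2 + 2×3 + 3×3 + 3×3 = 30; y[1] = 3×3 + 2×2 + 3×3 + 3×3 = 31; y[2] = 3×3 + 2×3 + 3×2 + 3×3 = 30; y[3] = 3×3 + 2×3 + 3×3 + 3×2 = 30 → [30, 31, 30, 30]

Linear: [6, 13, 21, 30, 24, 18, 9], Circular: [30, 31, 30, 30]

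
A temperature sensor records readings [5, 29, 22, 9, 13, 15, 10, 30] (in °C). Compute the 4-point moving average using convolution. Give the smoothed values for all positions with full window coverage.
4-point moving average kernel = [1, 1, 1, 1]. Apply in 'valid' mode (full window coverage): avg[0] = (5 + 29 + 22 + 9) / 4 = 16.25; avg[1] = (29 + 22 + 9 + 13) / 4 = 18.25; avg[2] = (22 + 9 + 13 + 15) / 4 = 14.75; avg[3] = (9 + 13 + 15 + 10) / 4 = 11.75; avg[4] = (13 + 15 + 10 + 30) / 4 = 17.0. Smoothed values: [16.25, 18.25, 14.75, 11.75, 17.0]

[16.25, 18.25, 14.75, 11.75, 17.0]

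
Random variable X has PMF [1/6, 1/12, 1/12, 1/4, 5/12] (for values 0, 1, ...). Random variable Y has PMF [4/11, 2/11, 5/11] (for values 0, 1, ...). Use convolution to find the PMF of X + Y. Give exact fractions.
P(X+Y=k) = Σ_i P(X=i)·P(Y=k-i) — a convolution of [1/6, 1/12, 1/12, 1/4, 5/12] and [4/11, 2/11, 5/11]. P(X+Y=0) = (1/6)×(4/11) = 2/33; P(X+Y=1) = (1/6)×(2/11) + (1/12)×(4/11) = 1/33 + 1/33 = 2/33; P(X+Y=2) = (1/6)×(5/11) + (1/12)×(2/11) + (1/12)×(4/11) = 5/66 + 1/66 + 1/33 = 4/33; P(X+Y=3) = (1/12)×(5/11) + (1/12)×(2/11) + (1/4)×(4/11) = 5/132 + 1/66 + 1/11 = 19/132; P(X+Y=4) = (1/12)×(5/11) + (1/4)×(2/11) + (5/12)×(4/11) = 5/132 + 1/22 + 5/33 = 31/132; P(X+Y=5) = (1/4)×(5/11) + (5/12)×(2/11) = 5/44 + 5/66 = 25/132; P(X+Y=6) = (5/12)×(5/11) = 25/132. PMF: [2/33, 2/33, 4/33, 19/132, 31/132, 25/132, 25/132] (sums to 1 ✓)

[2/33, 2/33, 4/33, 19/132, 31/132, 25/132, 25/132]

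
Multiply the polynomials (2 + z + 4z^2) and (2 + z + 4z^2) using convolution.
Ascending coefficients: a = [2, 1, 4], b = [2, 1, 4]. c[0] = 2×2 = 4; c[1] = 2×1 + 1×2 = 4; c[2] = 2×4 + 1×1 + 4×2 = 17; c[3] = 1×4 + 4×1 = 8; c[4] = 4×4 = 16. Result coefficients: [4, 4, 17, 8, 16] → 4 + 4z + 17z^2 + 8z^3 + 16z^4

4 + 4z + 17z^2 + 8z^3 + 16z^4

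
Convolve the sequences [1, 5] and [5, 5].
y[0] = 1×5 = 5; y[1] = 1×5 + 5×5 = 30; y[2] = 5×5 = 25

[5, 30, 25]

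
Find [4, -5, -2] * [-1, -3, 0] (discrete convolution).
y[0] = 4×-1 = -4; y[1] = 4×-3 + -5×-1 = -7; y[2] = 4×0 + -5×-3 + -2×-1 = 17; y[3] = -5×0 + -2×-3 = 6; y[4] = -2×0 = 0

[-4, -7, 17, 6, 0]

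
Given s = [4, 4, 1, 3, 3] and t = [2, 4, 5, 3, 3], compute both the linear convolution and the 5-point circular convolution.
Linear: y_lin[0] = 4×2 = 8; y_lin[1] = 4×4 + 4×2 = 24; y_lin[2] = 4×5 + 4×4 + 1×2 = 38; y_lin[3] = 4×3 + 4×5 + 1×4 + 3×2 = 42; y_lin[4] = 4×3 + 4×3 + 1×5 + 3×4 + 3×2 = 47; y_lin[5] = 4×3 + 1×3 + 3×5 + 3×4 = 42; y_lin[6] = 1×3 + 3×3 + 3×5 = 27; y_lin[7] = 3×3 + 3×3 = 18; y_lin[8] = 3×3 = 9 → [8, 24, 38, 42, 47, 42, 27, 18, 9]. Circular (length 5): y[0] = 4×2 + 4×3 + 1×3 + 3×5 + 3×4 = 50; y[1] = 4×4 + 4×2 + 1×3 + 3×3 + 3×5 = 51; y[2] = 4×5 + 4×4 + 1×2 + 3×3 + 3×3 = 56; y[3] = 4×3 + 4×5 + 1×4 + 3×2 + 3×3 = 51; y[4] = 4×3 + 4×3 + 1×5 + 3×4 + 3×2 = 47 → [50, 51, 56, 51, 47]

Linear: [8, 24, 38, 42, 47, 42, 27, 18, 9], Circular: [50, 51, 56, 51, 47]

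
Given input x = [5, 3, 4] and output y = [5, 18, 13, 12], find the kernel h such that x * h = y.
Output length 4 = len(x) + len(h) - 1 ⇒ len(h) = 2. Solve h forward using h[k] = (y[k] - Σ_{i≥1} x[i]·h[k-i]) / x[0]: h[0] = y[0] / x[0] = 5 / 5 = 1; h[1] = (y[1] - 3×1) / x[0] = (18 - 3×1) / 5 = 3. So h = [1, 3]. Forward-check [5, 3, 4] * [1, 3]: y[0] = 5×1 = 5; y[1] = 5×3 + 3×1 = 18; y[2] = 3×3 + 4×1 = 13; y[3] = 4×3 = 12 → [5, 18, 13, 12] ✓

[1, 3]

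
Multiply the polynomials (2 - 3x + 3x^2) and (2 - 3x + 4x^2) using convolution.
Ascending coefficients: a = [2, -3, 3], b = [2, -3, 4]. c[0] = 2×2 = 4; c[1] = 2×-3 + -3×2 = -12; c[2] = 2×4 + -3×-3 + 3×2 = 23; c[3] = -3×4 + 3×-3 = -21; c[4] = 3×4 = 12. Result coefficients: [4, -12, 23, -21, 12] → 4 - 12x + 23x^2 - 21x^3 + 12x^4

4 - 12x + 23x^2 - 21x^3 + 12x^4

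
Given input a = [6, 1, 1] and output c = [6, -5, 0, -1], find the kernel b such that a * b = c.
Output length 4 = len(a) + len(b) - 1 ⇒ len(b) = 2. Solve b forward using b[k] = (c[k] - Σ_{i≥1} a[i]·b[k-i]) / a[0]: b[0] = c[0] / a[0] = 6 / 6 = 1; b[1] = (c[1] - 1×1) / a[0] = (-5 - 1×1) / 6 = -1. So b = [1, -1]. Forward-check [6, 1, 1] * [1, -1]: c[0] = 6×1 = 6; c[1] = 6×-1 + 1×1 = -5; c[2] = 1×-1 + 1×1 = 0; c[3] = 1×-1 = -1 → [6, -5, 0, -1] ✓

[1, -1]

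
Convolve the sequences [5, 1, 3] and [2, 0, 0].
y[0] = 5×2 = 10; y[1] = 5×0 + 1×2 = 2; y[2] = 5×0 + 1×0 + 3×2 = 6; y[3] = 1×0 + 3×0 = 0; y[4] = 3×0 = 0

[10, 2, 6, 0, 0]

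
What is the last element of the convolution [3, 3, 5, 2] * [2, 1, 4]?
Use y[k] = Σ_i a[i]·b[k-i] at k=5. y[5] = 2×4 = 8

8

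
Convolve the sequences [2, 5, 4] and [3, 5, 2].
y[0] = 2×3 = 6; y[1] = 2×5 + 5×3 = 25; y[2] = 2×2 + 5×5 + 4×3 = 41; y[3] = 5×2 + 4×5 = 30; y[4] = 4×2 = 8

[6, 25, 41, 30, 8]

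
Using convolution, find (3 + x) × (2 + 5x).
Ascending coefficients: a = [3, 1], b = [2, 5]. c[0] = 3×2 = 6; c[1] = 3×5 + 1×2 = 17; c[2] = 1×5 = 5. Result coefficients: [6, 17, 5] → 6 + 17x + 5x^2

6 + 17x + 5x^2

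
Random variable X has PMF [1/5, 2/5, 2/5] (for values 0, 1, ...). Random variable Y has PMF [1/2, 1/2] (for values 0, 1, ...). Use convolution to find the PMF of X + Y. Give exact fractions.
P(X+Y=k) = Σ_i P(X=i)·P(Y=k-i) — a convolution of [1/5, 2/5, 2/5] and [1/2, 1/2]. P(X+Y=0) = (1/5)×(1/2) = 1/10; P(X+Y=1) = (1/5)×(1/2) + (2/5)×(1/2) = 1/10 + 1/5 = 3/10; P(X+Y=2) = (2/5)×(1/2) + (2/5)×(1/2) = 1/5 + 1/5 = 2/5; P(X+Y=3) = (2/5)×(1/2) = 1/5. PMF: [1/10, 3/10, 2/5, 1/5] (sums to 1 ✓)

[1/10, 3/10, 2/5, 1/5]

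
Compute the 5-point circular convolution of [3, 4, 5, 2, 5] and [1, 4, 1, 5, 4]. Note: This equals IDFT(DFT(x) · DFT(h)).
Either evaluate y[k] = Σ_j x[j]·h[(k-j) mod 5] directly, or use IDFT(DFT(x) · DFT(h)). y[0] = 3×1 + 4×4 + 5×5 + 2×1 + 5×4 = 66; y[1] = 3×4 + 4×1 + 5×4 + 2×5 + 5×1 = 51; y[2] = 3×1 + 4×4 + 5×1 + 2×4 + 5×5 = 57; y[3] = 3×5 + 4×1 + 5×4 + 2×1 + 5×4 = 61; y[4] = 3×4 + 4×5 + 5×1 + 2×4 + 5×1 = 50. Result: [66, 51, 57, 61, 50]

[66, 51, 57, 61, 50]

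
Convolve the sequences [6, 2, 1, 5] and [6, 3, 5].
y[0] = 6×6 = 36; y[1] = 6×3 + 2×6 = 30; y[2] = 6×5 + 2×3 + 1×6 = 42; y[3] = 2×5 + 1×3 + 5×6 = 43; y[4] = 1×5 + 5×3 = 20; y[5] = 5×5 = 25

[36, 30, 42, 43, 20, 25]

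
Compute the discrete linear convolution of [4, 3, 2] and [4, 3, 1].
y[0] = 4×4 = 16; y[1] = 4×3 + 3×4 = 24; y[2] = 4×1 + 3×3 + 2×4 = 21; y[3] = 3×1 + 2×3 = 9; y[4] = 2×1 = 2

[16, 24, 21, 9, 2]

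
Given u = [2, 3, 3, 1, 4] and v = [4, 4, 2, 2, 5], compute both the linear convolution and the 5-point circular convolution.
Linear: y_lin[0] = 2×4 = 8; y_lin[1] = 2×4 + 3×4 = 20; y_lin[2] = 2×2 + 3×4 + 3×4 = 28; y_lin[3] = 2×2 + 3×2 + 3×4 + 1×4 = 26; y_lin[4] = 2×5 + 3×2 + 3×2 + 1×4 + 4×4 = 42; y_lin[5] = 3×5 + 3×2 + 1×2 + 4×4 = 39; y_lin[6] = 3×5 + 1×2 + 4×2 = 25; y_lin[7] = 1×5 + 4×2 = 13; y_lin[8] = 4×5 = 20 → [8, 20, 28, 26, 42, 39, 25, 13, 20]. Circular (length 5): y[0] = 2×4 + 3×5 + 3×2 + 1×2 + 4×4 = 47; y[1] = 2×4 + 3×4 + 3×5 + 1×2 + 4×2 = 45; y[2] = 2×2 + 3×4 + 3×4 + 1×5 + 4×2 = 41; y[3] = 2×2 + 3×2 + 3×4 + 1×4 + 4×5 = 46; y[4] = 2×5 + 3×2 + 3×2 + 1×4 + 4×4 = 42 → [47, 45, 41, 46, 42]

Linear: [8, 20, 28, 26, 42, 39, 25, 13, 20], Circular: [47, 45, 41, 46, 42]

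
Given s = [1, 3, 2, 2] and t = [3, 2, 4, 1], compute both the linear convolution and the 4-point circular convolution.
Linear: y_lin[0] = 1×3 = 3; y_lin[1] = 1×2 + 3×3 = 11; y_lin[2] = 1×4 + 3×2 + 2×3 = 16; y_lin[3] = 1×1 + 3×4 + 2×2 + 2×3 = 23; y_lin[4] = 3×1 + 2×4 + 2×2 = 15; y_lin[5] = 2×1 + 2×4 = 10; y_lin[6] = 2×1 = 2 → [3, 11, 16, 23, 15, 10, 2]. Circular (length 4): y[0] = 1×3 + 3×1 + 2×4 + 2×2 = 18; y[1] = 1×2 + 3×3 + 2×1 + 2×4 = 21; y[2] = 1×4 + 3×2 + 2×3 + 2×1 = 18; y[3] = 1×1 + 3×4 + 2×2 + 2×3 = 23 → [18, 21, 18, 23]

Linear: [3, 11, 16, 23, 15, 10, 2], Circular: [18, 21, 18, 23]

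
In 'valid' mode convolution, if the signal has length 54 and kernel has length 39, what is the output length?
'Valid' mode counts only positions where the kernel fully overlaps the signal: m - n + 1 = 54 - 39 + 1 = 16

16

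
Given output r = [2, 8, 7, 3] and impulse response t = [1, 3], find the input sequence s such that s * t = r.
Deconvolve r=[2, 8, 7, 3] by t=[1, 3]. Since t[0]=1, solve forward: s[0] = r[0] / 1 = 2; s[1] = (r[1] - 2×3) / 1 = 2; s[2] = (r[2] - 2×3) / 1 = 1. So s = [2, 2, 1]. Check by forward convolution: r[0] = 2×1 = 2; r[1] = 2×3 + 2×1 = 8; r[2] = 2×3 + 1×1 = 7; r[3] = 1×3 = 3

[2, 2, 1]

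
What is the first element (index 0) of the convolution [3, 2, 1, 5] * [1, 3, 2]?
Use y[k] = Σ_i a[i]·b[k-i] at k=0. y[0] = 3×1 = 3

3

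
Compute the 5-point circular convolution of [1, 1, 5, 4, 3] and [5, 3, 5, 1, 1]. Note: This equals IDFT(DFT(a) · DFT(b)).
Either evaluate y[k] = Σ_j a[j]·b[(k-j) mod 5] directly, or use IDFT(DFT(a) · DFT(b)). y[0] = 1×5 + 1×1 + 5×1 + 4×5 + 3×3 = 40; y[1] = 1×3 + 1×5 + 5×1 + 4×1 + 3×5 = 32; y[2] = 1×5 + 1×3 + 5×5 + 4×1 + 3×1 = 40; y[3] = 1×1 + 1×5 + 5×3 + 4×5 + 3×1 = 44; y[4] = 1×1 + 1×1 + 5×5 + 4×3 + 3×5 = 54. Result: [40, 32, 40, 44, 54]

[40, 32, 40, 44, 54]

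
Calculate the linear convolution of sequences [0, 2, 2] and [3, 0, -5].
y[0] = 0×3 = 0; y[1] = 0×0 + 2×3 = 6; y[2] = 0×-5 + 2×0 + 2×3 = 6; y[3] = 2×-5 + 2×0 = -10; y[4] = 2×-5 = -10

[0, 6, 6, -10, -10]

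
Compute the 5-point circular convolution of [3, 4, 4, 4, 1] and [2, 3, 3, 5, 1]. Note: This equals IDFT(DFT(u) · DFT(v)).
Either evaluate y[k] = Σ_j u[j]·v[(k-j) mod 5] directly, or use IDFT(DFT(u) · DFT(v)). y[0] = 3×2 + 4×1 + 4×5 + 4×3 + 1×3 = 45; y[1] = 3×3 + 4×2 + 4×1 + 4×5 + 1×3 = 44; y[2] = 3×3 + 4×3 + 4×2 + 4×1 + 1×5 = 38; y[3] = 3×5 + 4×3 + 4×3 + 4×2 + 1×1 = 48; y[4] = 3×1 + 4×5 + 4×3 + 4×3 + 1×2 = 49. Result: [45, 44, 38, 48, 49]

[45, 44, 38, 48, 49]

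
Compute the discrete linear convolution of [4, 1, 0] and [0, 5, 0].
y[0] = 4×0 = 0; y[1] = 4×5 + 1×0 = 20; y[2] = 4×0 + 1×5 + 0×0 = 5; y[3] = 1×0 + 0×5 = 0; y[4] = 0×0 = 0

[0, 20, 5, 0, 0]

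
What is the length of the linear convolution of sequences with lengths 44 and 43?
Linear/full convolution length: m + n - 1 = 44 + 43 - 1 = 86

86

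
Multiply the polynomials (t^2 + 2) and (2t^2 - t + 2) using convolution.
Ascending coefficients: a = [2, 0, 1], b = [2, -1, 2]. c[0] = 2×2 = 4; c[1] = 2×-1 + 0×2 = -2; c[2] = 2×2 + 0×-1 + 1×2 = 6; c[3] = 0×2 + 1×-1 = -1; c[4] = 1×2 = 2. Result coefficients: [4, -2, 6, -1, 2] → 2t^4 - t^3 + 6t^2 - 2t + 4

2t^4 - t^3 + 6t^2 - 2t + 4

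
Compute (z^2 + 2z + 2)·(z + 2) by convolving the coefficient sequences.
Ascending coefficients: a = [2, 2, 1], b = [2, 1]. c[0] = 2×2 = 4; c[1] = 2×1 + 2×2 = 6; c[2] = 2×1 + 1×2 = 4; c[3] = 1×1 = 1. Result coefficients: [4, 6, 4, 1] → z^3 + 4z^2 + 6z + 4

z^3 + 4z^2 + 6z + 4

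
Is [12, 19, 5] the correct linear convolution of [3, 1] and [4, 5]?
Recompute linear convolution of [3, 1] and [4, 5]: y[0] = 3×4 = 12; y[1] = 3×5 + 1×4 = 19; y[2] = 1×5 = 5 → [12, 19, 5]. Given [12, 19, 5] matches, so answer: Yes

Yes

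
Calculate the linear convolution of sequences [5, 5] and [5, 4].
y[0] = 5×5 = 25; y[1] = 5×4 + 5×5 = 45; y[2] = 5×4 = 20

[25, 45, 20]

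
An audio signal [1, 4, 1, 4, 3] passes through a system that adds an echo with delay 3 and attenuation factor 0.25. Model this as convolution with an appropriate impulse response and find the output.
Direct-path + delayed-attenuated-path model → impulse response h = [1, 0, 0, 0.25] (1 at lag 0, 0.25 at lag 3). Output y[n] = x[n] + 0.25·x[n - 3] (with x[n] = 0 outside 0..4): y[0] = 1 + 0.25×0 = 1; y[1] = 4 + 0.25×0 = 4; y[2] = 1 + 0.25×0 = 1; y[3] = 4 + 0.25×1 = 4.25; y[4] = 3 + 0.25×4 = 4.0; y[5] = 0 + 0.25×1 = 0.25; y[6] = 0 + 0.25×4 = 1.0; y[7] = 0 + 0.25×3 = 0.75. So y = [1, 4, 1, 4.25, 4.0, 0.25, 1.0, 0.75]

[1, 4, 1, 4.25, 4.0, 0.25, 1.0, 0.75]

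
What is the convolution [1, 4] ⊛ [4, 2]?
y[0] = 1×4 = 4; y[1] = 1×2 + 4×4 = 18; y[2] = 4×2 = 8

[4, 18, 8]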